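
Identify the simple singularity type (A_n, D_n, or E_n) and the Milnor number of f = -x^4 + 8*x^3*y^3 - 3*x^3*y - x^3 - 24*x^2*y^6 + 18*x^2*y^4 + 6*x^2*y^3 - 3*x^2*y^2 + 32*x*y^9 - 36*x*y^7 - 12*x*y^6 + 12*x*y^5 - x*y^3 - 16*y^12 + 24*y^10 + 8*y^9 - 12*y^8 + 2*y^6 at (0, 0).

Type E_{7}, Milnor number mu = 7.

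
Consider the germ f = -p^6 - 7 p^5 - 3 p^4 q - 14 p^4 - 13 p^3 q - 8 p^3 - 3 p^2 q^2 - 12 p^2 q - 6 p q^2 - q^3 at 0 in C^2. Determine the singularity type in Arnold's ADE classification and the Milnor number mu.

Type E_7, Milnor number mu = 7.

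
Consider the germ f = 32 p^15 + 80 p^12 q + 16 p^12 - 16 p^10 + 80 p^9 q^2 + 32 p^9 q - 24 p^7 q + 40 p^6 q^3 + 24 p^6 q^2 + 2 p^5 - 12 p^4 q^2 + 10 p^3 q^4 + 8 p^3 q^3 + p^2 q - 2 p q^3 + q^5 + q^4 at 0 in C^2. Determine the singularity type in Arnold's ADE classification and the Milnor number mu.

Type D5, Milnor number mu = 5.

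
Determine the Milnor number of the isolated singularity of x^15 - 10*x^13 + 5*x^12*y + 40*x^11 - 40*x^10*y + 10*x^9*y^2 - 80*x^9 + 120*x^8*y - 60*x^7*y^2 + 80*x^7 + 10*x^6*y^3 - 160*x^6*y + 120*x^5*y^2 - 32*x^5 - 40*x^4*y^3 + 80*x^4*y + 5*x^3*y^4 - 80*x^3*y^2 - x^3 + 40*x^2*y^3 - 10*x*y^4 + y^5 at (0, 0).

8

The Hessian of f at 0 has rank 0. Corank 2; j^3 = -x^3 is a perfect cube, so E-series; the 5-jet and mu = 8 give E_8.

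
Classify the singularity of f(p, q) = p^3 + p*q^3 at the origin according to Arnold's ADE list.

The Hessian of f at 0 has rank 0. Corank 2; j^3 = p^3 is a perfect cube, so E-series; the 4-jet and mu = 7 give E_7.

E_7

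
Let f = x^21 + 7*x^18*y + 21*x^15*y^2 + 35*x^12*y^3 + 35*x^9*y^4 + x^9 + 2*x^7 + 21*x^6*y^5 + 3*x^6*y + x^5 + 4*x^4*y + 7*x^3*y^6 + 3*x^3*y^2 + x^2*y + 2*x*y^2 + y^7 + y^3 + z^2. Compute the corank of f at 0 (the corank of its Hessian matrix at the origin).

The Hessian at 0 is [[0, 0, 0], [0, 0, 0], [0, 0, 2]] of rank 1; hence corank 2.

2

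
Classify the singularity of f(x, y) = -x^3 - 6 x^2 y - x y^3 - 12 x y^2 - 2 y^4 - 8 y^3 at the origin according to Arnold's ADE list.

E7

The Hessian of f at 0 has rank 0. Corank 2; j^3 = -(x + 2*y)^3 is a perfect cube, so E-series; the 4-jet and mu = 7 give E_7.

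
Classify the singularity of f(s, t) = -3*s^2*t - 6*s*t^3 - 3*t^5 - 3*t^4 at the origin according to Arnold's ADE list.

The Hessian of f at 0 has rank 0. Corank 2; j^3 = -3*s^2*t has shape L^2 M (L != M), so D-series; mu = 5 gives D_5.

D_5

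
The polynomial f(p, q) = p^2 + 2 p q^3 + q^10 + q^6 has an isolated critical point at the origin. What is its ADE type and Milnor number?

Type A_9, Milnor number mu = 9.

The Hessian of f at 0 has rank 1. Corank 1: A-series; mu = 9 gives A_9.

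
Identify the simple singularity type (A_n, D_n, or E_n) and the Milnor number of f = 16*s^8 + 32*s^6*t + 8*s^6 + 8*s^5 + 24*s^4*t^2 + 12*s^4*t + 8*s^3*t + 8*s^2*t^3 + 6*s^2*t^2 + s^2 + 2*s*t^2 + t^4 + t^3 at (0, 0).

The Hessian of f at 0 is [[2, 0], [0, 0]] with rank 1, so corank 1. A Groebner basis of the Jacobian ideal J(f) in C{s,t} is {t^2, s}; counting standard monomials gives mu = 2. Corank 1: A-series; mu = 2 gives A_2.

Type A2, Milnor number mu = 2.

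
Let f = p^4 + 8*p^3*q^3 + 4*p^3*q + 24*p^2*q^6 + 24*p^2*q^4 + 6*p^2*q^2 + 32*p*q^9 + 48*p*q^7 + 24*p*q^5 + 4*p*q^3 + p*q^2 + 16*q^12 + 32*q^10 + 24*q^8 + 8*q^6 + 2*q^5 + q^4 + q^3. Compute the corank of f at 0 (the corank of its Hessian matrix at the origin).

Hessian at 0 has rank 0.

2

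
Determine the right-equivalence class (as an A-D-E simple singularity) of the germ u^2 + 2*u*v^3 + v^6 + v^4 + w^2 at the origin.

The Hessian of f at 0 has rank 2. Corank 1: A-series; mu = 3 gives A_3.

A_{3}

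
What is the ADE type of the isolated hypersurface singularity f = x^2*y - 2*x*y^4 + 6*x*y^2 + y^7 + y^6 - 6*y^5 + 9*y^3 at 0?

D_{7}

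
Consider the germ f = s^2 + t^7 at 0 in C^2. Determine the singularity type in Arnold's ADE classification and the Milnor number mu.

Type A_6, Milnor number mu = 6.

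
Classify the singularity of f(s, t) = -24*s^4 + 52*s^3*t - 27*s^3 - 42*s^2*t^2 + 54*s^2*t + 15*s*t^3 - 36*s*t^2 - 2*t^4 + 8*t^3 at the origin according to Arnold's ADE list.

E_7

The Hessian of f at 0 is [[0, 0], [0, 0]] with rank 0, so corank 2. A Groebner basis of the Jacobian ideal J(f) in C{s,t} is {19683*s^2/4 - 6561*s*t + t^4 + 27*t^3/4 + 2187*t^2, s^3 + 189*s^2/2 - 126*s*t - t^3/6 + 42*t^2, s^2*t + 405*s^2/4 - 135*s*t - 11*t^3/36 + 45*t^2, 81*s^2 + s*t^2 - 108*s*t - 5*t^3/9 + 36*t^2}; counting standard monomials gives mu = 7. Corank 2; j^3 = -(3*s - 2*t)^3 is a perfect cube, so E-series; the 4-jet and mu = 7 give E_7.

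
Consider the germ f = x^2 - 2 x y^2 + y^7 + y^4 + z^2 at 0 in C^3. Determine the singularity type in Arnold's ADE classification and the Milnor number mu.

Type A_6, Milnor number mu = 6.

The Hessian of f at 0 is [[2, 0, 0], [0, 0, 0], [0, 0, 2]] with rank 2, so corank 1. A Groebner basis of the Jacobian ideal J(f) in C{x,y,z} is {x^3, -x + y^2, z}; counting standard monomials gives mu = 6. Corank 1: A-series; mu = 6 gives A_6.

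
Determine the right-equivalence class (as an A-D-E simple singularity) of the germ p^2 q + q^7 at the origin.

D_8

The Hessian of f at 0 has rank 0. Corank 2; j^3 = p^2*q has shape L^2 M (L != M), so D-series; mu = 8 gives D_8.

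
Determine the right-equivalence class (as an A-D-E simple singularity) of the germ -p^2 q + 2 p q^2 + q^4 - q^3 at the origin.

The Hessian of f at 0 has rank 0. Corank 2; j^3 = -q*(p - q)^2 has shape L^2 M (L != M), so D-series; mu = 5 gives D_5.

D5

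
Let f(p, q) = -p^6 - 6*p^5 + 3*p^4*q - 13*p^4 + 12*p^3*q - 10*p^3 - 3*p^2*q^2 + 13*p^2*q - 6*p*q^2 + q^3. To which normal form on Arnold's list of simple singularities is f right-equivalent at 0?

D4

The Hessian of f at 0 is [[0, 0], [0, 0]] with rank 0, so corank 2. A Groebner basis of the Jacobian ideal J(f) in C{p,q} is {q^3, p^2 - 3*q^2/11, p*q - 6*q^2/11}; counting standard monomials gives mu = 4. Corank 2; j^3 = -(2*p - q)*(5*p^2 - 4*p*q + q^2) splits into three distinct lines over C (the quadratic factor has nonzero discriminant), so D_4.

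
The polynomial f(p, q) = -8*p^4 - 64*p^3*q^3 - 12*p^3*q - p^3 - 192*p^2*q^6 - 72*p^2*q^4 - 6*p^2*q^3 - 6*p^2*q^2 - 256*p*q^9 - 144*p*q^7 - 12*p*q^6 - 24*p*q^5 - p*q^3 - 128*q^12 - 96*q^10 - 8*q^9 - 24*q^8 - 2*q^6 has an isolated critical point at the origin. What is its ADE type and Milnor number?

The Hessian of f at 0 is [[0, 0], [0, 0]] with rank 0, so corank 2. A Groebner basis of the Jacobian ideal J(f) in C{p,q} is {3*p^2/4 + q^4 + q^3/4, p^3, p^2*q - p^2/4 - q^3/12, p^2 + p*q^2 + q^3/3}; counting standard monomials gives mu = 7. Corank 2; j^3 = -p^3 is a perfect cube, so E-series; the 4-jet and mu = 7 give E_7.

Type E_7, Milnor number mu = 7.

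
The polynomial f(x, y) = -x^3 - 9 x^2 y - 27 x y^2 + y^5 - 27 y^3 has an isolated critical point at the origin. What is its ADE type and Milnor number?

Type E_{8}, Milnor number mu = 8.

The Hessian of f at 0 is [[0, 0], [0, 0]] with rank 0, so corank 2. A Groebner basis of the Jacobian ideal J(f) in C{x,y} is {y^4, x^2 + 6*x*y + 9*y^2}; counting standard monomials gives mu = 8. Corank 2; j^3 = -(x + 3*y)^3 is a perfect cube, so E-series; the 5-jet and mu = 8 give E_8.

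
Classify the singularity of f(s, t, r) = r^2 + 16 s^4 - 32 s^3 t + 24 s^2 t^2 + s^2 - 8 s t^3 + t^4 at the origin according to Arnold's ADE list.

A_3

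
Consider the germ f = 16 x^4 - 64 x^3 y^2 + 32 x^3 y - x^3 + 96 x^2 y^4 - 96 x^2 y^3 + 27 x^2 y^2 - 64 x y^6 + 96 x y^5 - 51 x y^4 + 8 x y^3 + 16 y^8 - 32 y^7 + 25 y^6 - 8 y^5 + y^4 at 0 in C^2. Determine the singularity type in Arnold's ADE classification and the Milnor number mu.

Type E6, Milnor number mu = 6.

The Hessian of f at 0 is [[0, 0], [0, 0]] with rank 0, so corank 2. A Groebner basis of the Jacobian ideal J(f) in C{x,y} is {x^3, x^2*y, -x^2/2 + x*y^2, 3*x^2 + y^3}; counting standard monomials gives mu = 6. Corank 2; j^3 = -x^3 is a perfect cube, so E-series; the 4-jet and mu = 6 give E_6.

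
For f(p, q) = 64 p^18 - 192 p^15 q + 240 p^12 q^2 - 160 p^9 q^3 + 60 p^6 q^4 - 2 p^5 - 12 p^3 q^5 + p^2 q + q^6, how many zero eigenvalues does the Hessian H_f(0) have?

2

Hessian at 0 has rank 0.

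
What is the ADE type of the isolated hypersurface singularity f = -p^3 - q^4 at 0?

E_{6}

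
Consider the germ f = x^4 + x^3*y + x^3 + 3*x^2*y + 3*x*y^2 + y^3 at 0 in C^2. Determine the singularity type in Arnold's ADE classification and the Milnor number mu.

Type E_{7}, Milnor number mu = 7.

The Hessian of f at 0 has rank 0. Corank 2; j^3 = (x + y)^3 is a perfect cube, so E-series; the 4-jet and mu = 7 give E_7.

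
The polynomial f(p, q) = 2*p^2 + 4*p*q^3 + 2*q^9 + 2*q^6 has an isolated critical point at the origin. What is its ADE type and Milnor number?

Type A_{8}, Milnor number mu = 8.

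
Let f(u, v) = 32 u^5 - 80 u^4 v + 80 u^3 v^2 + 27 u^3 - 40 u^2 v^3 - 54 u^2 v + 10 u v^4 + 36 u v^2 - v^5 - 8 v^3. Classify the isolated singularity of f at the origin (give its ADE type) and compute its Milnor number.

The Hessian of f at 0 is [[0, 0], [0, 0]] with rank 0, so corank 2. A Groebner basis of the Jacobian ideal J(f) in C{u,v} is {v^5, u*v^3 - 5*v^4/8, u^2 - 4*u*v/3 + 4*v^2/9}; counting standard monomials gives mu = 8. Corank 2; j^3 = (3*u - 2*v)^3 is a perfect cube, so E-series; the 5-jet and mu = 8 give E_8.

Type E_8, Milnor number mu = 8.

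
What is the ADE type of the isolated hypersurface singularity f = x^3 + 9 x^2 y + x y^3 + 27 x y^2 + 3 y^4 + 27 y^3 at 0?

E_{7}

The Hessian of f at 0 has rank 0. Corank 2; j^3 = (x + 3*y)^3 is a perfect cube, so E-series; the 4-jet and mu = 7 give E_7.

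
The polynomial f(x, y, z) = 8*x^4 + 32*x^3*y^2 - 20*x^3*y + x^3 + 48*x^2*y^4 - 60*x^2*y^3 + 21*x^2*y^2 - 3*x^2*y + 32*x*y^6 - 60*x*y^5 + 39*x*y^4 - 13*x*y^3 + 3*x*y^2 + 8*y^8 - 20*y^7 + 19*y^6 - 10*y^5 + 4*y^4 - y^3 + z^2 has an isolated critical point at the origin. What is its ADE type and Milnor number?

Type E_7, Milnor number mu = 7.

The Hessian of f at 0 is [[0, 0, 0], [0, 0, 0], [0, 0, 2]] with rank 1, so corank 2. A Groebner basis of the Jacobian ideal J(f) in C{x,y,z} is {x^2/3 - 2*x*y/3 + y^4 + y^3/9 + y^2/3, x^3 - y^3, x^2*y + x^2/9 - 2*x*y/9 - 26*y^3/27 + y^2/9, x^2/9 + x*y^2 - 2*x*y/9 - 26*y^3/27 + y^2/9, z}; counting standard monomials gives mu = 7. Corank 2; j^3 = (x - y)^3 is a perfect cube, so E-series; the 4-jet and mu = 7 give E_7.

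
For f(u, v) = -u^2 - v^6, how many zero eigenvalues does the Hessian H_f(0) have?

The Hessian at 0 is [[-2, 0], [0, 0]] of rank 1; hence corank 1.

1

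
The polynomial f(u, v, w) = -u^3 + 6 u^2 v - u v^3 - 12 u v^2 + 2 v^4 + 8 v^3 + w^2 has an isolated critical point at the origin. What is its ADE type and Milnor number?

The Hessian of f at 0 has rank 1. Corank 2; j^3 = -(u - 2*v)^3 is a perfect cube, so E-series; the 4-jet and mu = 7 give E_7.

Type E_7, Milnor number mu = 7.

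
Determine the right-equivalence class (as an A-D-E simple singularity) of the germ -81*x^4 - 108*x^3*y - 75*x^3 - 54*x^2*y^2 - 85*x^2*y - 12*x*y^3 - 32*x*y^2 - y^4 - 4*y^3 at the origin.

D_5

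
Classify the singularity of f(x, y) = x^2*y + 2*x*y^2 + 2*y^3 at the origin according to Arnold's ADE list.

The Hessian of f at 0 has rank 0. Corank 2; j^3 = y*(x^2 + 2*x*y + 2*y^2) splits into three distinct lines over C (the quadratic factor has nonzero discriminant), so D_4.

D_4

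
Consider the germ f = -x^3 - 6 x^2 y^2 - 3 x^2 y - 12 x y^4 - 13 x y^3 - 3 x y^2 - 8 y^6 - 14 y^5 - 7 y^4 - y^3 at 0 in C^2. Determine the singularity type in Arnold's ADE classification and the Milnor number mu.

Type E_{7}, Milnor number mu = 7.

The Hessian of f at 0 is [[0, 0], [0, 0]] with rank 0, so corank 2. A Groebner basis of the Jacobian ideal J(f) in C{x,y} is {-x^2/4 - x*y/2 + y^4 - y^3/12 - y^2/4, x^3 + 5*x^2/4 + 5*x*y/2 + 17*y^3/12 + 5*y^2/4, x^2*y - 11*x^2/12 - 11*x*y/6 - 47*y^3/36 - 11*y^2/12, x^2/2 + x*y^2 + x*y + 7*y^3/6 + y^2/2}; counting standard monomials gives mu = 7. Corank 2; j^3 = -(x + y)^3 is a perfect cube, so E-series; the 4-jet and mu = 7 give E_7.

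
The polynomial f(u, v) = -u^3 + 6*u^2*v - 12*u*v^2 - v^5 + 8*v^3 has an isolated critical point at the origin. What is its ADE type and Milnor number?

Type E_8, Milnor number mu = 8.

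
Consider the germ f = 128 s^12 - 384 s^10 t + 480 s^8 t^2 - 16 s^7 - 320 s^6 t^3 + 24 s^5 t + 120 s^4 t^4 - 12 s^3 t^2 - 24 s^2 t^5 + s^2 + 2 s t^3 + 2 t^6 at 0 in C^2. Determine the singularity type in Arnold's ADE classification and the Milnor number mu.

Type A_5, Milnor number mu = 5.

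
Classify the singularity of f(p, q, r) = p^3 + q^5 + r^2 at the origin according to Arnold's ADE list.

E_8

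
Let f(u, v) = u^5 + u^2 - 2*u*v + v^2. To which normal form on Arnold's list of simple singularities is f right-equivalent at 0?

A4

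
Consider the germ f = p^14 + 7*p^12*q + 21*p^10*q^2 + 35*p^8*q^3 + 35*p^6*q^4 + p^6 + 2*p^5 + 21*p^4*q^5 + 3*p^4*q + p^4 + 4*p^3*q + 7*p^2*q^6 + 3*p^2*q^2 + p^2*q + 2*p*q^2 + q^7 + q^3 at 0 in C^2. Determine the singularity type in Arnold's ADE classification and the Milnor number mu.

Type D_8, Milnor number mu = 8.

The Hessian of f at 0 is [[0, 0], [0, 0]] with rank 0, so corank 2. A Groebner basis of the Jacobian ideal J(f) in C{p,q} is {-p^2/6 + p*q^3 - 5*p*q^2/2 + p*q/3 - 11*q^3/6 + q^2/2, p^2/2 + 7*p*q^2/2 + q^4 + 5*q^3/2 - q^2/2, p^3 - p^2/6 + 7*p*q^2/2 - 11*p*q/3 + 7*q^3/6 - 7*q^2/2, p^2*q + p*q + q^2}; counting standard monomials gives mu = 8. Corank 2; j^3 = q*(p + q)^2 has shape L^2 M (L != M), so D-series; mu = 8 gives D_8.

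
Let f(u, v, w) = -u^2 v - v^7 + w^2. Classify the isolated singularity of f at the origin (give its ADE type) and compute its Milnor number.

Type D_8, Milnor number mu = 8.

The Hessian of f at 0 has rank 1. Corank 2; j^3 = -u^2*v has shape L^2 M (L != M), so D-series; mu = 8 gives D_8.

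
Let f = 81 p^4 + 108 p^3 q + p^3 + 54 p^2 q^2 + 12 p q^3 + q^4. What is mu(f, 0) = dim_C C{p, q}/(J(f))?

6

The Hessian of f at 0 is [[0, 0], [0, 0]] with rank 0, so corank 2. A Groebner basis of the Jacobian ideal J(f) in C{p,q} is {q^4, p*q^2 + q^3/9, p^2}; counting standard monomials gives mu = 6. Corank 2; j^3 = p^3 is a perfect cube, so E-series; the 4-jet and mu = 6 give E_6.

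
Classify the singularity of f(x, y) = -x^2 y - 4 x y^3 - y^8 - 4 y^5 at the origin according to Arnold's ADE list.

D9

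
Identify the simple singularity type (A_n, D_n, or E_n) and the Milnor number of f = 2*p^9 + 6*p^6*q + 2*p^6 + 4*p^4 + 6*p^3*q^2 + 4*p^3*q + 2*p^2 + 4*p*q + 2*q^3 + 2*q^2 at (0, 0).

Type A_{2}, Milnor number mu = 2.

The Hessian of f at 0 has rank 1. Corank 1: A-series; mu = 2 gives A_2.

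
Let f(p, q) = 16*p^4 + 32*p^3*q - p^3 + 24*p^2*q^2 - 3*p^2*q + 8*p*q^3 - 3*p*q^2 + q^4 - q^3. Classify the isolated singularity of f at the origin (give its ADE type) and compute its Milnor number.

Type E6, Milnor number mu = 6.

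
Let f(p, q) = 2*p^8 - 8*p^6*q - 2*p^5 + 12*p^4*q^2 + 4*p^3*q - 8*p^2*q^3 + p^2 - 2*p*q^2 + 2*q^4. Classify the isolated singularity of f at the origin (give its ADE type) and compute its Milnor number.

Type A3, Milnor number mu = 3.

The Hessian of f at 0 is [[2, 0], [0, 0]] with rank 1, so corank 1. A Groebner basis of the Jacobian ideal J(f) in C{p,q} is {p^2, p*q, -p + q^2}; counting standard monomials gives mu = 3. Corank 1: A-series; mu = 3 gives A_3.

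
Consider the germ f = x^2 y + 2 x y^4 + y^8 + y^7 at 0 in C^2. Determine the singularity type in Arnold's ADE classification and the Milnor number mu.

Type D_9, Milnor number mu = 9.

The Hessian of f at 0 has rank 0. Corank 2; j^3 = x^2*y has shape L^2 M (L != M), so D-series; mu = 9 gives D_9.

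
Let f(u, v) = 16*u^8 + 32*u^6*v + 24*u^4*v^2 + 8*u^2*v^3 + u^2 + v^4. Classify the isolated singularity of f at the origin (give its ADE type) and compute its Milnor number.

Type A3, Milnor number mu = 3.

The Hessian of f at 0 is [[2, 0], [0, 0]] with rank 1, so corank 1. A Groebner basis of the Jacobian ideal J(f) in C{u,v} is {v^3, u}; counting standard monomials gives mu = 3. Corank 1: A-series; mu = 3 gives A_3.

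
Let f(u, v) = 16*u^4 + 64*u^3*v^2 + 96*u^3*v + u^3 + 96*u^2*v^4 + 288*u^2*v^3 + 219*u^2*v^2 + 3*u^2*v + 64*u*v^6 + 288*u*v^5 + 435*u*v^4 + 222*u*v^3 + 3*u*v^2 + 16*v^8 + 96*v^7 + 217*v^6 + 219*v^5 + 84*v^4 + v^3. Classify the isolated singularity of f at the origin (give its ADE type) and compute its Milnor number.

Type E6, Milnor number mu = 6.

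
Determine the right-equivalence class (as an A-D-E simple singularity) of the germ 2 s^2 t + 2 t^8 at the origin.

The Hessian of f at 0 has rank 0. Corank 2; j^3 = 2*s^2*t has shape L^2 M (L != M), so D-series; mu = 9 gives D_9.

D_9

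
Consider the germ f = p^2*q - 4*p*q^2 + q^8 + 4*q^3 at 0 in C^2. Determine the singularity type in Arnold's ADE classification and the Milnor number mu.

Type D9, Milnor number mu = 9.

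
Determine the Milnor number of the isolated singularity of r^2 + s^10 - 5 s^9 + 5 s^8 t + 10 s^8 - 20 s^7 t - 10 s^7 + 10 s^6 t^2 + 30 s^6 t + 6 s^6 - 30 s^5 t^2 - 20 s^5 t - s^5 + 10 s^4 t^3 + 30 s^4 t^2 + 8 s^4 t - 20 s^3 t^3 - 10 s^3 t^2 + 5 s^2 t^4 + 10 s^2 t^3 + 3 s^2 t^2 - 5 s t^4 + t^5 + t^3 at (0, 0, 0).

8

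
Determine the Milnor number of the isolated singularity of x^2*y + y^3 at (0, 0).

The Hessian of f at 0 has rank 0. Corank 2; j^3 = y*(x^2 + y^2) splits into three distinct lines over C (the quadratic factor has nonzero discriminant), so D_4.

4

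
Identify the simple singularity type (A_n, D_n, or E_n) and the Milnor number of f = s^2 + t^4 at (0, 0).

The Hessian of f at 0 is [[2, 0], [0, 0]] with rank 1, so corank 1. A Groebner basis of the Jacobian ideal J(f) in C{s,t} is {t^3, s}; counting standard monomials gives mu = 3. Corank 1: A-series; mu = 3 gives A_3.

Type A3, Milnor number mu = 3.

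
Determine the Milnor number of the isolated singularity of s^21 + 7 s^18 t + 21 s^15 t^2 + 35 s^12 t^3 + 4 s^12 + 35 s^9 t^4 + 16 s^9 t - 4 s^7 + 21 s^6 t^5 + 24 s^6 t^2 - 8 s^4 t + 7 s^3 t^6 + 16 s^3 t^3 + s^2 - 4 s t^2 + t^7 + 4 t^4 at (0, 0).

6

The Hessian of f at 0 is [[2, 0], [0, 0]] with rank 1, so corank 1. A Groebner basis of the Jacobian ideal J(f) in C{s,t} is {s^3, -s/2 + t^2}; counting standard monomials gives mu = 6. Corank 1: A-series; mu = 6 gives A_6.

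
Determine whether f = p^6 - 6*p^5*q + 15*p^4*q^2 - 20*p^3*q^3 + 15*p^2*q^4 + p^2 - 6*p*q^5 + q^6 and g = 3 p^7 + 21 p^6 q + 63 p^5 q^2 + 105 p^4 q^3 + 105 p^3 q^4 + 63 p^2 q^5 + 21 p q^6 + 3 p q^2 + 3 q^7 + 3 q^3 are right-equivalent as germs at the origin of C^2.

No.

The Hessian of f at 0 is [[2, 0], [0, 0]] with rank 1, so corank 1. A Groebner basis of the Jacobian ideal J(f) in C{p,q} is {q^5, p}; counting standard monomials gives mu = 5. Corank 1: A-series; mu = 5 gives A_5. The Hessian of g at 0 is [[0, 0], [0, 0]] with rank 0, so corank 2. A Groebner basis of the Jacobian ideal J(g) in C{p,q} is {p^6 + q^2/7, q^3, p*q + q^2}; counting standard monomials gives mu = 8. Corank 2; j^3 = 3*q^2*(p + q) has shape L^2 M (L != M), so D-series; mu = 8 gives D_8. f is A_5 but g is D_8, hence not right-equivalent.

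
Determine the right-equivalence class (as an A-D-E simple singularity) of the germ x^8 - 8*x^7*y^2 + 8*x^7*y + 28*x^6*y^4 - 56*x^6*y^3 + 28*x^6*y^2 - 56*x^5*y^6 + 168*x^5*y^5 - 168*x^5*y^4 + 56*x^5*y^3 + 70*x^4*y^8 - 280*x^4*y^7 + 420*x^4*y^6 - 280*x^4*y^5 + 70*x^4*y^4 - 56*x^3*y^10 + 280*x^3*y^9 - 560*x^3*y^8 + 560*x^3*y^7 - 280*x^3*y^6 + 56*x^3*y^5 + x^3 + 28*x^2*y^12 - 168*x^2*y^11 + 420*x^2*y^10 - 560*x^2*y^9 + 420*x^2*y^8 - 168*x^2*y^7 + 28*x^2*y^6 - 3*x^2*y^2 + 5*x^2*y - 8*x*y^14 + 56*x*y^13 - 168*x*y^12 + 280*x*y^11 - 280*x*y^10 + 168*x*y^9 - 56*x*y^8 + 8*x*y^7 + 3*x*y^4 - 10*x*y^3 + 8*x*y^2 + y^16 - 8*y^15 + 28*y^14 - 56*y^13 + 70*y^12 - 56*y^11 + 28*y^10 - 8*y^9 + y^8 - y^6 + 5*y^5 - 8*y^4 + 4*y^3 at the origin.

D9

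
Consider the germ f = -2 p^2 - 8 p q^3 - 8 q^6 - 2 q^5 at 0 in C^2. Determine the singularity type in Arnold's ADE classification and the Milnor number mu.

The Hessian of f at 0 has rank 1. Corank 1: A-series; mu = 4 gives A_4.

Type A_4, Milnor number mu = 4.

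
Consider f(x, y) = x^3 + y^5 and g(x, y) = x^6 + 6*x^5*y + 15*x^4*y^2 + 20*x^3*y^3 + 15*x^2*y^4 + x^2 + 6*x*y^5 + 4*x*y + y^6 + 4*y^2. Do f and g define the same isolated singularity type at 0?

No.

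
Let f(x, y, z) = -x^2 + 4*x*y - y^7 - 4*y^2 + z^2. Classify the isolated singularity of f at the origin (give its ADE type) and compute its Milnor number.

Type A6, Milnor number mu = 6.

The Hessian of f at 0 is [[-2, 4, 0], [4, -8, 0], [0, 0, 2]] with rank 2, so corank 1. A Groebner basis of the Jacobian ideal J(f) in C{x,y,z} is {y^6, x - 2*y, z}; counting standard monomials gives mu = 6. Corank 1: A-series; mu = 6 gives A_6.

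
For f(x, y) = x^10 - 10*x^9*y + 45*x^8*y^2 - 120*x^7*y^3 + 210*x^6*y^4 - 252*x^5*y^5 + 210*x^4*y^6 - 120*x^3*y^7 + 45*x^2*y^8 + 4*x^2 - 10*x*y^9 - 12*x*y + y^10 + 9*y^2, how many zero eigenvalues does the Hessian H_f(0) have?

Hessian at 0 has rank 1.

1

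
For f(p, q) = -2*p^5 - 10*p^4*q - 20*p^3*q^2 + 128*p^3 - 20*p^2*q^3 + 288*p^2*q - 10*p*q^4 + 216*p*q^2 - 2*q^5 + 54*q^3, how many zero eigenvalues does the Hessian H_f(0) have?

2

Hessian at 0 has rank 0.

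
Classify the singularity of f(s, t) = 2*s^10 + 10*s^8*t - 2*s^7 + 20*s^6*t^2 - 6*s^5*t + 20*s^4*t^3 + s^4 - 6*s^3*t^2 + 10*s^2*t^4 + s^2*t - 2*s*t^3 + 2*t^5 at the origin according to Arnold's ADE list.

D_6

The Hessian of f at 0 is [[0, 0], [0, 0]] with rank 0, so corank 2. A Groebner basis of the Jacobian ideal J(f) in C{s,t} is {s^3, s^2*t, s^2/4 + s*t^2, -s*t + t^3}; counting standard monomials gives mu = 6. Corank 2; j^3 = s^2*t has shape L^2 M (L != M), so D-series; mu = 6 gives D_6.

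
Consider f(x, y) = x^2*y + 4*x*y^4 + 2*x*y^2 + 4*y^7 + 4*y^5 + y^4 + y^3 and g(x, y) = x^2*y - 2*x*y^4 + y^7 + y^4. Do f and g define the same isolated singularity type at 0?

Yes.

The Hessian of f at 0 is [[0, 0], [0, 0]] with rank 0, so corank 2. A Groebner basis of the Jacobian ideal J(f) in C{x,y} is {x^3 - x^2/4 + y^2/4, x^2/4 + y^3 - y^2/4, x*y + y^2}; counting standard monomials gives mu = 5. Corank 2; j^3 = y*(x + y)^2 has shape L^2 M (L != M), so D-series; mu = 5 gives D_5. The Hessian of g at 0 is [[0, 0], [0, 0]] with rank 0, so corank 2. A Groebner basis of the Jacobian ideal J(g) in C{x,y} is {x^3, x^2/4 + y^3, x*y}; counting standard monomials gives mu = 5. Corank 2; j^3 = x^2*y has shape L^2 M (L != M), so D-series; mu = 5 gives D_5. Both have type D_5, hence right-equivalent.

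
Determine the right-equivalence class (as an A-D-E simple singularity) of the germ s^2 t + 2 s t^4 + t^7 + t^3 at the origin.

The Hessian of f at 0 is [[0, 0], [0, 0]] with rank 0, so corank 2. A Groebner basis of the Jacobian ideal J(f) in C{s,t} is {t^3, s^2 + 3*t^2, s*t}; counting standard monomials gives mu = 4. Corank 2; j^3 = t*(s^2 + t^2) splits into three distinct lines over C (the quadratic factor has nonzero discriminant), so D_4.

D_{4}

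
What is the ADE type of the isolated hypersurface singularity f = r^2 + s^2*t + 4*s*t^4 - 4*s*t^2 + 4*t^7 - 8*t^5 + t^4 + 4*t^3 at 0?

The Hessian of f at 0 has rank 1. Corank 2; j^3 = t*(s - 2*t)^2 has shape L^2 M (L != M), so D-series; mu = 5 gives D_5.

D_5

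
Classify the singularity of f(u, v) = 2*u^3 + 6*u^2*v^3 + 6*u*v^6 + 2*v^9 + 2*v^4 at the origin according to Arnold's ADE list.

E6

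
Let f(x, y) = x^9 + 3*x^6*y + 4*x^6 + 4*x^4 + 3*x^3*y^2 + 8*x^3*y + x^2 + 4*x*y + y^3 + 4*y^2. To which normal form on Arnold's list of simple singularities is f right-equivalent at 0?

The Hessian of f at 0 has rank 1. Corank 1: A-series; mu = 2 gives A_2.

A_{2}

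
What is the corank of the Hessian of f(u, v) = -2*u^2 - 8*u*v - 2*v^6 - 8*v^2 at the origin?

Hessian at 0 has rank 1.

1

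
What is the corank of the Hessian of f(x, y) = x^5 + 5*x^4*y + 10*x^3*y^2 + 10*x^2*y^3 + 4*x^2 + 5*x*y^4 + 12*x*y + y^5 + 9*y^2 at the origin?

1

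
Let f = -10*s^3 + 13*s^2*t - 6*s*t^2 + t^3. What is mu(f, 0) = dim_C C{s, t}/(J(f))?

4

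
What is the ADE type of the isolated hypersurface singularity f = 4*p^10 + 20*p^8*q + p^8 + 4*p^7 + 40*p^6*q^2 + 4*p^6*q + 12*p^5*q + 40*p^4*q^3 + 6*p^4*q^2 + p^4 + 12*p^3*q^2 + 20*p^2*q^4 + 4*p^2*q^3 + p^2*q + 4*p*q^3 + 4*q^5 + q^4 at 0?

The Hessian of f at 0 has rank 0. Corank 2; j^3 = p^2*q has shape L^2 M (L != M), so D-series; mu = 5 gives D_5.

D_5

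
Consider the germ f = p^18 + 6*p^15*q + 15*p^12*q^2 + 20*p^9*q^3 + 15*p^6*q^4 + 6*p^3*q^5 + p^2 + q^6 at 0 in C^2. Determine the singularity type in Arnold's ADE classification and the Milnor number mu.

The Hessian of f at 0 is [[2, 0], [0, 0]] with rank 1, so corank 1. A Groebner basis of the Jacobian ideal J(f) in C{p,q} is {q^5, p}; counting standard monomials gives mu = 5. Corank 1: A-series; mu = 5 gives A_5.

Type A_{5}, Milnor number mu = 5.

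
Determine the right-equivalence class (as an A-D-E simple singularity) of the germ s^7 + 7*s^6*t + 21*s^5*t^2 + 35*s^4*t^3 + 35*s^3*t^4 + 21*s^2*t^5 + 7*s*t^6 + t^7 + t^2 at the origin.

A_{6}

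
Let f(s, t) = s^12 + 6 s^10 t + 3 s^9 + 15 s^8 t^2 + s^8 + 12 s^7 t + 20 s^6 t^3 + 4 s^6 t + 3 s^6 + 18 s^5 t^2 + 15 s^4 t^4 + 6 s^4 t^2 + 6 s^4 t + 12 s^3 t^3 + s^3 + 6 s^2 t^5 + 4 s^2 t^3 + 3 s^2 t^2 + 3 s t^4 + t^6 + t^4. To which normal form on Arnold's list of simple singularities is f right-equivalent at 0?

E_{6}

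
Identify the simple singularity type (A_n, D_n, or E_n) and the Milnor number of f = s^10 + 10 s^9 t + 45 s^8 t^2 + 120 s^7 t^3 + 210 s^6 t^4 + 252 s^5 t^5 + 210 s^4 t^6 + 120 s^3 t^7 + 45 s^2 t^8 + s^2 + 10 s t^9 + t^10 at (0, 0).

Type A9, Milnor number mu = 9.

The Hessian of f at 0 is [[2, 0], [0, 0]] with rank 1, so corank 1. A Groebner basis of the Jacobian ideal J(f) in C{s,t} is {t^9, s}; counting standard monomials gives mu = 9. Corank 1: A-series; mu = 9 gives A_9.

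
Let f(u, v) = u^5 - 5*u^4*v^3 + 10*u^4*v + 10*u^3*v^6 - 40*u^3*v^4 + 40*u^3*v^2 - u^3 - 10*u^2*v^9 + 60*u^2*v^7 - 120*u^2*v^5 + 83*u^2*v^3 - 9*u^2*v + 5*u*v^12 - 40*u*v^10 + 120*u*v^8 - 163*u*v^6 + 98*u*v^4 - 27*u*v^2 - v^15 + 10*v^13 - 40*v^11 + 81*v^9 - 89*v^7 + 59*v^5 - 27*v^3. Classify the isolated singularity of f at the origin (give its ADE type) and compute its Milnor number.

Type E_{8}, Milnor number mu = 8.

The Hessian of f at 0 is [[0, 0], [0, 0]] with rank 0, so corank 2. A Groebner basis of the Jacobian ideal J(f) in C{u,v} is {11*u^2/2 + u*v^3 + 33*u*v + 99*v^2/2, -2*u^2 - 12*u*v + v^4 - 18*v^2, u^3 - 27*u*v^2 - 54*v^3, u^2*v + 6*u*v^2 + 9*v^3}; counting standard monomials gives mu = 8. Corank 2; j^3 = -(u + 3*v)^3 is a perfect cube, so E-series; the 5-jet and mu = 8 give E_8.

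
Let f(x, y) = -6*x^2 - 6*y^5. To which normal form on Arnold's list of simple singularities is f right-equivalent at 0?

A_4

The Hessian of f at 0 has rank 1. Corank 1: A-series; mu = 4 gives A_4.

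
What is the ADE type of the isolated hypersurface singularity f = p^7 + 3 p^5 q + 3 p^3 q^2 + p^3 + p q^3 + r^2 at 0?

E_{7}

The Hessian of f at 0 is [[0, 0, 0], [0, 0, 0], [0, 0, 2]] with rank 1, so corank 2. A Groebner basis of the Jacobian ideal J(f) in C{p,q,r} is {p^3, p*q^2, 3*p^2 + q^3, r}; counting standard monomials gives mu = 7. Corank 2; j^3 = p^3 is a perfect cube, so E-series; the 4-jet and mu = 7 give E_7.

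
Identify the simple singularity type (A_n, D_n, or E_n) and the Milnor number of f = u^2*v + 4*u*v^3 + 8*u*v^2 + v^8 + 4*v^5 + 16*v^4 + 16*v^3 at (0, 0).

The Hessian of f at 0 has rank 0. Corank 2; j^3 = v*(u + 4*v)^2 has shape L^2 M (L != M), so D-series; mu = 9 gives D_9.

Type D_9, Milnor number mu = 9.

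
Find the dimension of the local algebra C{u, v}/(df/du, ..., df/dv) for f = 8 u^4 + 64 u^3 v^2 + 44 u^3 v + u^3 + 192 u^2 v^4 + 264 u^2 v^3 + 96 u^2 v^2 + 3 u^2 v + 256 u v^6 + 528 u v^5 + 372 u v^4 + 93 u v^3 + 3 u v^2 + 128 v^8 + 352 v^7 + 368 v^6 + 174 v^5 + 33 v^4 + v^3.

7

The Hessian of f at 0 is [[0, 0], [0, 0]] with rank 0, so corank 2. A Groebner basis of the Jacobian ideal J(f) in C{u,v} is {3*u^2/8 + 3*u*v/4 + v^4 + v^3/8 + 3*v^2/8, u^3 - 3*u^2/8 - 3*u*v/4 + 7*v^3/8 - 3*v^2/8, u^2*v + 3*u^2/8 + 3*u*v/4 - 7*v^3/8 + 3*v^2/8, -u^2/4 + u*v^2 - u*v/2 + 11*v^3/12 - v^2/4}; counting standard monomials gives mu = 7. Corank 2; j^3 = (u + v)^3 is a perfect cube, so E-series; the 4-jet and mu = 7 give E_7.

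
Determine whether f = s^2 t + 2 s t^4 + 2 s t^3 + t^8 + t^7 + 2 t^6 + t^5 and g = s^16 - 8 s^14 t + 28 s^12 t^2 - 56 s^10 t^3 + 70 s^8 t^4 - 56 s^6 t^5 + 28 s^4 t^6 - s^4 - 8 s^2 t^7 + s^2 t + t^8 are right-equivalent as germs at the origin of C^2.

Yes.

The Hessian of f at 0 has rank 0. Corank 2; j^3 = s^2*t has shape L^2 M (L != M), so D-series; mu = 9 gives D_9. The Hessian of g at 0 has rank 0. Corank 2; j^3 = s^2*t has shape L^2 M (L != M), so D-series; mu = 9 gives D_9. Both have type D_9, hence right-equivalent.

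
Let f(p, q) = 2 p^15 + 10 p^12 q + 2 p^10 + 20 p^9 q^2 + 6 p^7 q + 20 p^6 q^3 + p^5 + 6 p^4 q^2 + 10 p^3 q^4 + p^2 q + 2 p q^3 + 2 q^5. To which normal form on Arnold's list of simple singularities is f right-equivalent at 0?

The Hessian of f at 0 has rank 0. Corank 2; j^3 = p^2*q has shape L^2 M (L != M), so D-series; mu = 6 gives D_6.

D_6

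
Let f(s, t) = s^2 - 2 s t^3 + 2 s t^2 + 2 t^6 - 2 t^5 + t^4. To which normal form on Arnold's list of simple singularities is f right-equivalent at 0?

A_{5}

The Hessian of f at 0 has rank 1. Corank 1: A-series; mu = 5 gives A_5.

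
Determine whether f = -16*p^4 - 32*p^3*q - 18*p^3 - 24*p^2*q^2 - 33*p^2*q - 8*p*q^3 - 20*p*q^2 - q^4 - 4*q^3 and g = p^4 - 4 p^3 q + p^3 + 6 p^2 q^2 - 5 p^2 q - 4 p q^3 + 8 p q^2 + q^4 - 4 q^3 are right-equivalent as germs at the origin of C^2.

The Hessian of f at 0 is [[0, 0], [0, 0]] with rank 0, so corank 2. A Groebner basis of the Jacobian ideal J(f) in C{p,q} is {p*q^2 + 27*p*q/4 + 9*q^2/2, -81*p*q/8 + q^3 - 27*q^2/4, p^2 + 7*p*q/6 + q^2/3}; counting standard monomials gives mu = 5. Corank 2; j^3 = -(2*p + q)*(3*p + 2*q)^2 has shape L^2 M (L != M), so D-series; mu = 5 gives D_5. The Hessian of g at 0 is [[0, 0], [0, 0]] with rank 0, so corank 2. A Groebner basis of the Jacobian ideal J(g) in C{p,q} is {p*q^2 - p*q/2 + q^2, -p*q/4 + q^3 + q^2/2, p^2 - 3*p*q + 2*q^2}; counting standard monomials gives mu = 5. Corank 2; j^3 = (p - 2*q)^2*(p - q) has shape L^2 M (L != M), so D-series; mu = 5 gives D_5. Both have type D_5, hence right-equivalent.

Yes.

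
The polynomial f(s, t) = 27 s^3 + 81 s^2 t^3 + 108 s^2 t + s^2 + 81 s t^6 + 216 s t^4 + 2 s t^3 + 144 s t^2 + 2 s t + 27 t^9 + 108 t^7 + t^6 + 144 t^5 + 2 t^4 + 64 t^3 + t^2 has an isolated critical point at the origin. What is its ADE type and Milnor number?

Type A_2, Milnor number mu = 2.

The Hessian of f at 0 is [[2, 2], [2, 2]] with rank 1, so corank 1. A Groebner basis of the Jacobian ideal J(f) in C{s,t} is {t^2, s + t}; counting standard monomials gives mu = 2. Corank 1: A-series; mu = 2 gives A_2.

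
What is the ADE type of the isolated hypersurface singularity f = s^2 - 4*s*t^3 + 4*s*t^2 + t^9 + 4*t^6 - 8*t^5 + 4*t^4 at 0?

A_8

The Hessian of f at 0 has rank 1. Corank 1: A-series; mu = 8 gives A_8.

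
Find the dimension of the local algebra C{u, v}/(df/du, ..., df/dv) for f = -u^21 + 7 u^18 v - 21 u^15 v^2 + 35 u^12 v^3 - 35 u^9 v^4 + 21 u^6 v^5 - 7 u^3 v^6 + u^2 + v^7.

The Hessian of f at 0 has rank 1. Corank 1: A-series; mu = 6 gives A_6.

6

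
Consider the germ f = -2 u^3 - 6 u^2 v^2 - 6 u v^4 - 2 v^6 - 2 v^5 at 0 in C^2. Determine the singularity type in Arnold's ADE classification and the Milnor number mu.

The Hessian of f at 0 has rank 0. Corank 2; j^3 = -2*u^3 is a perfect cube, so E-series; the 5-jet and mu = 8 give E_8.

Type E8, Milnor number mu = 8.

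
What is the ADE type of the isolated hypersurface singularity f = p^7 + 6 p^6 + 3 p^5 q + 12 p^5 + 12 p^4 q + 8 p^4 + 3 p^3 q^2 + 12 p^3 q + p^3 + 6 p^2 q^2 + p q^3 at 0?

E_7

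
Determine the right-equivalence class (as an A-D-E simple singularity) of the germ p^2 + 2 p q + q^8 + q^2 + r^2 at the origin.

A_7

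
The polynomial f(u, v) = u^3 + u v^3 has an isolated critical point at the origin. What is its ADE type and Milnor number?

The Hessian of f at 0 has rank 0. Corank 2; j^3 = u^3 is a perfect cube, so E-series; the 4-jet and mu = 7 give E_7.

Type E7, Milnor number mu = 7.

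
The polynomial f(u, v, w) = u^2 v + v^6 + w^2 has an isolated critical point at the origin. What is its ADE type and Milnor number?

The Hessian of f at 0 has rank 1. Corank 2; j^3 = u^2*v has shape L^2 M (L != M), so D-series; mu = 7 gives D_7.

Type D7, Milnor number mu = 7.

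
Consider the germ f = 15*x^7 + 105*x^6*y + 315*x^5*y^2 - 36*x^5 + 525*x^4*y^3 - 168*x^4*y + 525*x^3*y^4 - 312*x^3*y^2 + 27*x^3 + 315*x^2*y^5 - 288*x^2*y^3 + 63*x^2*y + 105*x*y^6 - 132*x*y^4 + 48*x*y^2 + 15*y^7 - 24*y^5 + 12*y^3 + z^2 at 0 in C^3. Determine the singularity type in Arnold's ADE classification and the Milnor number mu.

Type D_8, Milnor number mu = 8.

The Hessian of f at 0 has rank 1. Corank 2; j^3 = 3*(x + y)*(3*x + 2*y)^2 has shape L^2 M (L != M), so D-series; mu = 8 gives D_8.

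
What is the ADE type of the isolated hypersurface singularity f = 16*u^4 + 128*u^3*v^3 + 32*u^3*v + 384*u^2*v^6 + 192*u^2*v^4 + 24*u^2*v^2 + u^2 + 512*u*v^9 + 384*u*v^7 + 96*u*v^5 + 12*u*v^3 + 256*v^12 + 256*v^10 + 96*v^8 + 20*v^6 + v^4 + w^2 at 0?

A3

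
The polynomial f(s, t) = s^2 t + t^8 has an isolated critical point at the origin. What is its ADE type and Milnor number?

Type D_9, Milnor number mu = 9.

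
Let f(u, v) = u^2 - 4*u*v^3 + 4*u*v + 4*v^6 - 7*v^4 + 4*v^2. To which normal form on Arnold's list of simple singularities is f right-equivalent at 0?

A_{3}

The Hessian of f at 0 has rank 1. Corank 1: A-series; mu = 3 gives A_3.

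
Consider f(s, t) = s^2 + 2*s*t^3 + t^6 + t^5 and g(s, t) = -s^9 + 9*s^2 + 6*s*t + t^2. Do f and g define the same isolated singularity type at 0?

The Hessian of f at 0 has rank 1. Corank 1: A-series; mu = 4 gives A_4. The Hessian of g at 0 has rank 1. Corank 1: A-series; mu = 8 gives A_8. f is A_4 but g is A_8, hence not right-equivalent.

No.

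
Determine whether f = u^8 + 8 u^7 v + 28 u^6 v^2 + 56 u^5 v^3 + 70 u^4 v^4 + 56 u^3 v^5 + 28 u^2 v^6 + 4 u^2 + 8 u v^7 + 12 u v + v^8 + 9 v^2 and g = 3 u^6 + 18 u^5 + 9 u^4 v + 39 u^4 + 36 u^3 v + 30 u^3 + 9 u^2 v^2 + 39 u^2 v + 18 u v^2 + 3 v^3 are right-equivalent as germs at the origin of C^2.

No.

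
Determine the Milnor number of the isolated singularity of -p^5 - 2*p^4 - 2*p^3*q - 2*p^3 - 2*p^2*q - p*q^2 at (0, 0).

4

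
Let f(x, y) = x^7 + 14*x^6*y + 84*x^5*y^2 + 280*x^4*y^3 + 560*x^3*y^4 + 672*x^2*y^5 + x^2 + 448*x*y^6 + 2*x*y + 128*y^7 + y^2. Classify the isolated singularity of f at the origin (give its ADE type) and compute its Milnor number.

The Hessian of f at 0 has rank 1. Corank 1: A-series; mu = 6 gives A_6.

Type A_{6}, Milnor number mu = 6.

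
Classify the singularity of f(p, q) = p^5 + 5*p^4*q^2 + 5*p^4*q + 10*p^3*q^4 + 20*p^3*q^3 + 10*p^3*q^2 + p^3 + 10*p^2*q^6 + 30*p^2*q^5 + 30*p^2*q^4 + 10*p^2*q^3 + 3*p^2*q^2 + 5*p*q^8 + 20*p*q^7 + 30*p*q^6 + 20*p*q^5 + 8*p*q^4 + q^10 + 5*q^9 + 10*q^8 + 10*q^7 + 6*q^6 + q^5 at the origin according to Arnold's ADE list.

E_{8}

The Hessian of f at 0 has rank 0. Corank 2; j^3 = p^3 is a perfect cube, so E-series; the 5-jet and mu = 8 give E_8.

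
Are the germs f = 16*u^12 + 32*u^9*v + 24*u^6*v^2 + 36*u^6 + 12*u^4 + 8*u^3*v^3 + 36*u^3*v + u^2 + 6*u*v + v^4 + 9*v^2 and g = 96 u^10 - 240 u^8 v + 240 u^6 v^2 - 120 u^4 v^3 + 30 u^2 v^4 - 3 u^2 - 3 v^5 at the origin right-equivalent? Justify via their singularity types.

No.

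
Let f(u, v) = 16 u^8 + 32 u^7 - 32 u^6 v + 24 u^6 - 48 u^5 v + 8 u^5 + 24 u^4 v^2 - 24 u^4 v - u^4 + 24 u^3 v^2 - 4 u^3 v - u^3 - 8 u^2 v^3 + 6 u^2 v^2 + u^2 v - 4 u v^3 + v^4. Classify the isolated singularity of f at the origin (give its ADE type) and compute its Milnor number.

Type D5, Milnor number mu = 5.

The Hessian of f at 0 is [[0, 0], [0, 0]] with rank 0, so corank 2. A Groebner basis of the Jacobian ideal J(f) in C{u,v} is {u*v^2, u*v/4 + v^3, u^2 - u*v}; counting standard monomials gives mu = 5. Corank 2; j^3 = -u^2*(u - v) has shape L^2 M (L != M), so D-series; mu = 5 gives D_5.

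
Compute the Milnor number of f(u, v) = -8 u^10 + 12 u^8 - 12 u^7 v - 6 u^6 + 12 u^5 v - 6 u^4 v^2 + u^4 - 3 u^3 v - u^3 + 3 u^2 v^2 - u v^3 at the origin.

The Hessian of f at 0 has rank 0. Corank 2; j^3 = -u^3 is a perfect cube, so E-series; the 4-jet and mu = 7 give E_7.

7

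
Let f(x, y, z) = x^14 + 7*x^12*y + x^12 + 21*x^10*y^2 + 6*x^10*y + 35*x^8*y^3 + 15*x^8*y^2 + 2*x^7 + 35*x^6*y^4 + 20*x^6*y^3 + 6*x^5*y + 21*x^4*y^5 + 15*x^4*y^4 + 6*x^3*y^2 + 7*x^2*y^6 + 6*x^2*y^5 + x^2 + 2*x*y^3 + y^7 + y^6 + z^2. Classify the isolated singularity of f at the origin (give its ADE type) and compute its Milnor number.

The Hessian of f at 0 has rank 2. Corank 1: A-series; mu = 6 gives A_6.

Type A_6, Milnor number mu = 6.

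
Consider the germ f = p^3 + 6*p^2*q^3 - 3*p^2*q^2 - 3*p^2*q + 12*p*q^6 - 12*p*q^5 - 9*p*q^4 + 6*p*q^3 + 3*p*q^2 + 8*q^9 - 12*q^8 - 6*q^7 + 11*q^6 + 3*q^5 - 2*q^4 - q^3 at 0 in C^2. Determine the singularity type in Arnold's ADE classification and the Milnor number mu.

Type E6, Milnor number mu = 6.

The Hessian of f at 0 is [[0, 0], [0, 0]] with rank 0, so corank 2. A Groebner basis of the Jacobian ideal J(f) in C{p,q} is {p^3 - 3*p^2/2 + 3*p*q - 3*q^2/2, p^2*q - p^2 + 2*p*q - q^2, -p^2/2 + p*q^2 + p*q - q^2/2, q^3}; counting standard monomials gives mu = 6. Corank 2; j^3 = (p - q)^3 is a perfect cube, so E-series; the 4-jet and mu = 6 give E_6.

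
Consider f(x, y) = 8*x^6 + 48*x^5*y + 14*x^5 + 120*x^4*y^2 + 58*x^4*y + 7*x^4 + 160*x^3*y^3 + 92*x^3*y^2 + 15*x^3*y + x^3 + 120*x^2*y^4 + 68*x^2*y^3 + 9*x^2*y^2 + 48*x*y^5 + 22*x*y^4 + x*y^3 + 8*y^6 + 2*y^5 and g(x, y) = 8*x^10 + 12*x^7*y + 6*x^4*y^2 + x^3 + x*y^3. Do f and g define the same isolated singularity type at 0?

Yes.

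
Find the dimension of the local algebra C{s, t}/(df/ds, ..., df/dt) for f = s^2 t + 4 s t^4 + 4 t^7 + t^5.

6

The Hessian of f at 0 is [[0, 0], [0, 0]] with rank 0, so corank 2. A Groebner basis of the Jacobian ideal J(f) in C{s,t} is {s*t/2 + t^4, s*t^2, s^2 - 5*s*t/2}; counting standard monomials gives mu = 6. Corank 2; j^3 = s^2*t has shape L^2 M (L != M), so D-series; mu = 6 gives D_6.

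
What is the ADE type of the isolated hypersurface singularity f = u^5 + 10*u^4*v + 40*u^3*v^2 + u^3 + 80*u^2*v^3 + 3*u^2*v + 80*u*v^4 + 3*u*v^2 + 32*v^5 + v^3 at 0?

E_8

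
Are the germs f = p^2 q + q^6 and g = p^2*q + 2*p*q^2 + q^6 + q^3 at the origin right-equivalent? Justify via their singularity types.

The Hessian of f at 0 has rank 0. Corank 2; j^3 = p^2*q has shape L^2 M (L != M), so D-series; mu = 7 gives D_7. The Hessian of g at 0 has rank 0. Corank 2; j^3 = q*(p + q)^2 has shape L^2 M (L != M), so D-series; mu = 7 gives D_7. Both have type D_7, hence right-equivalent.

Yes.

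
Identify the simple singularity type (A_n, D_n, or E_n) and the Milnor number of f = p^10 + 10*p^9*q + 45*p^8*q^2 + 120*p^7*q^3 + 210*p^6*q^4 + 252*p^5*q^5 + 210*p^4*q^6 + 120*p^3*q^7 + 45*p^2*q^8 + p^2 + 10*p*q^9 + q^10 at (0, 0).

Type A_9, Milnor number mu = 9.

The Hessian of f at 0 is [[2, 0], [0, 0]] with rank 1, so corank 1. A Groebner basis of the Jacobian ideal J(f) in C{p,q} is {q^9, p}; counting standard monomials gives mu = 9. Corank 1: A-series; mu = 9 gives A_9.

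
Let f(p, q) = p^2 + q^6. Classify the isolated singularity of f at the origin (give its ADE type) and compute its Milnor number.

Type A5, Milnor number mu = 5.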